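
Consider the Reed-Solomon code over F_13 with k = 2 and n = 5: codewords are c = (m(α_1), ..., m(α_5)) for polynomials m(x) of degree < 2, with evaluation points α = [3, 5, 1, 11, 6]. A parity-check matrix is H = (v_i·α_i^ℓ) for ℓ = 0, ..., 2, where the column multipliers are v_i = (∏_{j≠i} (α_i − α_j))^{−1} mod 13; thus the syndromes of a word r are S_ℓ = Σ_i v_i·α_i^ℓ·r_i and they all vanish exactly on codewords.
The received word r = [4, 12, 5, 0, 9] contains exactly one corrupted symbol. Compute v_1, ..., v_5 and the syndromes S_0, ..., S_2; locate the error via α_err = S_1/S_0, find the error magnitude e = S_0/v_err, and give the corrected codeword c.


S = (1, 5, 12), error at position 2, error magnitude e = 9, c = [4, 3, 5, 0, 9].

Step 1: column multipliers v_i = (∏_{j≠i}(α_i − α_j))^{−1} mod 13.
  i = 1 (α = 3): (3−5)(3−1)(3−11)(3−6) = (−2)·2·(−8)·(−3) = −96 ≡ 8, so v_1 = 8^{−1} = 5 (mod 13).
  i = 2 (α = 5): (5−3)(5−1)(5−11)(5−6) = 2·4·(−6)·(−1) = 48 ≡ 9, so v_2 = 9^{−1} = 3 (mod 13).
  i = 3 (α = 1): (1−3)(1−5)(1−11)(1−6) = (−2)·(−4)·(−10)·(−5) = 400 ≡ 10, so v_3 = 10^{−1} = 4 (mod 13).
  i = 4 (α = 11): (11−3)(11−5)(11−1)(11−6) = 8·6·10·5 = 2400 ≡ 8, so v_4 = 8^{−1} = 5 (mod 13).
  i = 5 (α = 6): (6−3)(6−5)(6−1)(6−11) = 3·1·5·(−5) = −75 ≡ 3, so v_5 = 3^{−1} = 9 (mod 13).
  v = [5, 3, 4, 5, 9].
Step 2: syndromes of r = [4, 12, 5, 0, 9] (all sums mod 13).
  S_0 = Σ v_i r_i = 5·4 + 3·12 + 4·5 + 5·0 + 9·9 = 157 ≡ 1.
  S_1 = Σ v_i α_i r_i = 5·3·4 + 3·5·12 + 4·1·5 + 5·11·0 + 9·6·9 = 746 ≡ 5.
  α_i^2 mod 13 = [9, 12, 1, 4, 10].
  S_2 = Σ v_i α_i^2 r_i = 5·9·4 + 3·12·12 + 4·1·5 + 5·4·0 + 9·10·9 = 1442 ≡ 12.
  S = (1, 5, 12) ≠ 0, so r is not a codeword (an error is present).
Step 3: locate the error. For a single error e at position i, S_ℓ = v_i·e·α_i^ℓ, so α_err = S_1/S_0.
  S_0^{−1} = 1^{−1} = 1 (mod 13), so α_err = 5·1 = 5 ≡ 5 = α_2. Error position i = 2.
  Consistency check: S_2/S_1 = 12·8 = 96 ≡ 5 = α_err ✓ (single-error assumption holds).
Step 4: error magnitude e = S_0/v_2 = S_0·∏_{j≠2}(α_2 − α_j) = 1·9 = 9 ≡ 9 (mod 13).
Step 5: correct position 2: c_2 = r_2 − e = 12 − 9 ≡ 3 (mod 13). Hence c = [4, 3, 5, 0, 9].
  Check: interpolating c through the α_i gives m(x) = 12 + 6·x (degree < 2) with m(α_i) = c_i for every i, so c is indeed a codeword.


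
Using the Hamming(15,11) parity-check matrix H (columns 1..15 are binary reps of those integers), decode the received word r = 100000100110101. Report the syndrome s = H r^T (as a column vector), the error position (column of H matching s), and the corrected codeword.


s = (0, 1, 0, 1)^T, error position = 5, corrected codeword c = 100010100110101

Compute s = H r^T mod 2 one row at a time:
  s_1 = 0 + 0 + 1 + 1 + 0 + 1 + 0 + 1 = 4 ≡ 0 (mod 2).
  s_2 = 0 + 0 + 0 + 1 + 0 + 1 + 0 + 1 = 3 ≡ 1 (mod 2).
  s_3 = 0 + 0 + 0 + 1 + 1 + 1 + 0 + 1 = 4 ≡ 0 (mod 2).
  s_4 = 1 + 0 + 0 + 1 + 0 + 1 + 1 + 1 = 5 ≡ 1 (mod 2).
s = (0, 1, 0, 1)^T — this equals column 5 of H (binary 0101), so error is at position 5.
Correct: flip bit 5 of r = 100000100110101 to get c = 100010100110101.


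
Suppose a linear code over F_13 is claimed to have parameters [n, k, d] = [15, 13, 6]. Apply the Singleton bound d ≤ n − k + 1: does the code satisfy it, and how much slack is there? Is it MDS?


Singleton RHS = n − k + 1 = 3, slack = -3, bound violated (no such code; not MDS).

Singleton bound: d ≤ n − k + 1.
Here n = 15, k = 13, so n − k + 1 = 3.
Given d = 6, check d ≤ 3: NO.
Slack = (n − k + 1) − d = -3.
The slack is negative: d = 6 exceeds n − k + 1 = 3 by 3, so the Singleton bound is violated and no linear [15, 13, 6]_13 code can exist. In particular it is not MDS (MDS requires d = n − k + 1 exactly).
Description: the claimed parameters are [15, 13, 6]_13; such a code would be impossible (violates the Singleton bound).


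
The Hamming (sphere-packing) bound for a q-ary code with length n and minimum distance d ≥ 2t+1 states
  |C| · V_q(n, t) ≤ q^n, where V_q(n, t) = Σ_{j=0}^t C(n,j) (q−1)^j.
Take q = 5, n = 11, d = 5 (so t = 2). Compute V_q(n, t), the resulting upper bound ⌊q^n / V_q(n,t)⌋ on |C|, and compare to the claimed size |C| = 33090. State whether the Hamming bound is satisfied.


V_q(n, t) = 925, q^n = 48828125, Hamming bound = 52787, |C| = 33090 ≤ bound (satisfied).

Step 1: Compute V_q(n, t) = Σ_{j=0}^2 C(n, j) (q−1)^j.
  j = 0: C(11,0)·(4)^0 = 1·1 = 1.
  j = 1: C(11,1)·(4)^1 = 11·4 = 44.
  j = 2: C(11,2)·(4)^2 = 55·16 = 880.
  V_q(n, t) = 1 + 44 + 880 = 925.
Step 2: q^n = 5^11 = 48828125.
Step 3: Hamming bound ⌊q^n / V_q(n,t)⌋ = ⌊48828125/925⌋ = 52787.
Step 4: Compare |C| = 33090 to 52787: satisfied.
The claimed |C| lies below the Hamming bound.


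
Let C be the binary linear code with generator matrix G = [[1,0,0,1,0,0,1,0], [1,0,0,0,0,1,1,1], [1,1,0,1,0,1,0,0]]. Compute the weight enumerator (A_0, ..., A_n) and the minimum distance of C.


Weight distribution: A_0 = 1, A_3 = 4, A_4 = 3. Minimum distance d = 3.

Enumerate all 2^3 = 8 messages m ∈ F_2^3.
For each, compute codeword c = mG in F_2^8, then tally its weight.
  m = 000 → c = 00000000, weight = 0.
  m = 100 → c = 10010010, weight = 3.
  m = 010 → c = 10000111, weight = 4.
  m = 110 → c = 00010101, weight = 3.
  m = 001 → c = 11010100, weight = 4.
  m = 101 → c = 01000110, weight = 3.
  m = 011 → c = 01010011, weight = 4.
  m = 111 → c = 11000001, weight = 3.
Tally weights:
  weight 0: 1 codewords.
  weight 3: 4 codewords.
  weight 4: 3 codewords.
Minimum distance d = smallest w > 0 with A_w > 0 = 3.
Sanity: Σ A_w = 8 = 2^3 = 8 ✓.


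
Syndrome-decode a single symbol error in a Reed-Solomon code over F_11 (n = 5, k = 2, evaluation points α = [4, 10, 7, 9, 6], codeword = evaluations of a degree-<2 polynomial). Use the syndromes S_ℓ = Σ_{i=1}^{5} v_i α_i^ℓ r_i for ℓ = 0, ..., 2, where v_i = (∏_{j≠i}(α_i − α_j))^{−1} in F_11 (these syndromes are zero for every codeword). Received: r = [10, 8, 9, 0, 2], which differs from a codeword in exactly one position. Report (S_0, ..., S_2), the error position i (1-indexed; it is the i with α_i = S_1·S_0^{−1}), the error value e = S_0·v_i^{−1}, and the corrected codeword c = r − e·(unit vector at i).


S = (7, 8, 6), error at position 4, error magnitude e = 10, c = [10, 8, 9, 1, 2].

Step 1: column multipliers v_i = (∏_{j≠i}(α_i − α_j))^{−1} mod 11.
  i = 1 (α = 4): (4−10)(4−7)(4−9)(4−6) = (−6)·(−3)·(−5)·(−2) = 180 ≡ 4, so v_1 = 4^{−1} = 3 (mod 11).
  i = 2 (α = 10): (10−4)(10−7)(10−9)(10−6) = 6·3·1·4 = 72 ≡ 6, so v_2 = 6^{−1} = 2 (mod 11).
  i = 3 (α = 7): (7−4)(7−10)(7−9)(7−6) = 3·(−3)·(−2)·1 = 18 ≡ 7, so v_3 = 7^{−1} = 8 (mod 11).
  i = 4 (α = 9): (9−4)(9−10)(9−7)(9−6) = 5·(−1)·2·3 = −30 ≡ 3, so v_4 = 3^{−1} = 4 (mod 11).
  i = 5 (α = 6): (6−4)(6−10)(6−7)(6−9) = 2·(−4)·(−1)·(−3) = −24 ≡ 9, so v_5 = 9^{−1} = 5 (mod 11).
  v = [3, 2, 8, 4, 5].
Step 2: syndromes of r = [10, 8, 9, 0, 2] (all sums mod 11).
  S_0 = Σ v_i r_i = 3·10 + 2·8 + 8·9 + 4·0 + 5·2 = 128 ≡ 7.
  S_1 = Σ v_i α_i r_i = 3·4·10 + 2·10·8 + 8·7·9 + 4·9·0 + 5·6·2 = 844 ≡ 8.
  α_i^2 mod 11 = [5, 1, 5, 4, 3].
  S_2 = Σ v_i α_i^2 r_i = 3·5·10 + 2·1·8 + 8·5·9 + 4·4·0 + 5·3·2 = 556 ≡ 6.
  S = (7, 8, 6) ≠ 0, so r is not a codeword (an error is present).
Step 3: locate the error. For a single error e at position i, S_ℓ = v_i·e·α_i^ℓ, so α_err = S_1/S_0.
  S_0^{−1} = 7^{−1} = 8 (mod 11), so α_err = 8·8 = 64 ≡ 9 = α_4. Error position i = 4.
  Consistency check: S_2/S_1 = 6·7 = 42 ≡ 9 = α_err ✓ (single-error assumption holds).
Step 4: error magnitude e = S_0/v_4 = S_0·∏_{j≠4}(α_4 − α_j) = 7·3 = 21 ≡ 10 (mod 11).
Step 5: correct position 4: c_4 = r_4 − e = 0 − 10 ≡ 1 (mod 11). Hence c = [10, 8, 9, 1, 2].
  Check: interpolating c through the α_i gives m(x) = 4 + 7·x (degree < 2) with m(α_i) = c_i for every i, so c is indeed a codeword.


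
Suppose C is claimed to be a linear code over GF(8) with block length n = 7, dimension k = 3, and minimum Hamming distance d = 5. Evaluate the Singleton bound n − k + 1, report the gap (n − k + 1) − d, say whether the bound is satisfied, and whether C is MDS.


Singleton RHS = n − k + 1 = 5, slack = 0, bound satisfied, MDS.

Singleton bound: d ≤ n − k + 1.
Here n = 7, k = 3, so n − k + 1 = 5.
Given d = 5, check d ≤ 5: YES.
Slack = (n − k + 1) − d = 0.
The code is MDS (slack = 0).
Description: the claimed parameters are [7, 3, 5]_8; such a code would be MDS (meets Singleton bound).


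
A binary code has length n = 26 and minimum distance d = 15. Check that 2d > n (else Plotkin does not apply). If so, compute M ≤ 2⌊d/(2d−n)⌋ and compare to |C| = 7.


Plotkin bound M ≤ 6; given |C| = 7 > bound (violated).

Check applicability: 2d = 30, n = 26.
2d − n = 4 > 0, so Plotkin applies.
Compute d/(2d−n) = 15/4 ≈ 3.7500.
⌊d/(2d−n)⌋ = 3.
Plotkin bound: M ≤ 2·3 = 6.
Given |C| = 7, check: VIOLATED.
This |C| is above the Plotkin bound, so no binary code with n = 26, d = 15 and 7 codewords exists.


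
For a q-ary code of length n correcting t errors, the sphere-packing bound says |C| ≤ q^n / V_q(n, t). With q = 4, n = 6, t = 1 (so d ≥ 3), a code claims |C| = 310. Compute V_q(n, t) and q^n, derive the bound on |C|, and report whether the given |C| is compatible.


V_q(n, t) = 19, q^n = 4096, Hamming bound = 215, |C| = 310 > bound (violated).

Step 1: Compute V_q(n, t) = Σ_{j=0}^1 C(n, j) (q−1)^j.
  j = 0: C(6,0)·(3)^0 = 1·1 = 1.
  j = 1: C(6,1)·(3)^1 = 6·3 = 18.
  V_q(n, t) = 1 + 18 = 19.
Step 2: q^n = 4^6 = 4096.
Step 3: Hamming bound ⌊q^n / V_q(n,t)⌋ = ⌊4096/19⌋ = 215.
Step 4: Compare |C| = 310 to 215: violated.
The claimed |C| lies above the Hamming bound, so no 4-ary code of length 6 with d ≥ 3 can have 310 codewords.


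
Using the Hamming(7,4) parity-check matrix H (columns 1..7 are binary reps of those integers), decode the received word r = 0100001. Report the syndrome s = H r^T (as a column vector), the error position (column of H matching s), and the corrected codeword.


s = (1, 0, 1)^T, error position = 5, corrected codeword c = 0100101

Compute s = H r^T mod 2 one row at a time:
  s_1 = 0 + 0 + 0 + 1 = 1 ≡ 1 (mod 2).
  s_2 = 1 + 0 + 0 + 1 = 2 ≡ 0 (mod 2).
  s_3 = 0 + 0 + 0 + 1 = 1 ≡ 1 (mod 2).
s = (1, 0, 1)^T — this equals column 5 of H (binary 101), so error is at position 5.
Correct: flip bit 5 of r = 0100001 to get c = 0100101.


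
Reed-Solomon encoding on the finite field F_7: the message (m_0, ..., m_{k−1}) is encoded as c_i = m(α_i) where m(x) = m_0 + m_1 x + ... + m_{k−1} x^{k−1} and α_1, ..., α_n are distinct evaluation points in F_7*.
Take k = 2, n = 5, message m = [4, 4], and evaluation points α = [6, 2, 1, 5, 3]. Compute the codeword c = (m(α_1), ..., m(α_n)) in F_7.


c = [0, 5, 1, 3, 2]

Message polynomial: m(x) = 4 + 4·x (mod 7).
For each evaluation point α_i, compute m(α_i) mod 7:
  α_1 = 6: Horner steps 4 → 0, so m(6) = 0.
  α_2 = 2: Horner steps 4 → 5, so m(2) = 5.
  α_3 = 1: Horner steps 4 → 1, so m(1) = 1.
  α_4 = 5: Horner steps 4 → 3, so m(5) = 3.
  α_5 = 3: Horner steps 4 → 2, so m(3) = 2.
Codeword c = [0, 5, 1, 3, 2] ∈ F_7^5.


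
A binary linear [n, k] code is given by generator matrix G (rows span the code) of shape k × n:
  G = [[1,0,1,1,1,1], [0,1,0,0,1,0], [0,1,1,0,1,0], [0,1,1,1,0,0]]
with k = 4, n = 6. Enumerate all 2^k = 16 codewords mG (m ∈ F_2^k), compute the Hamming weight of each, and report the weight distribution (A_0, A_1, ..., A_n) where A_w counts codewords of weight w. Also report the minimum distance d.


Weight distribution: A_0 = 1, A_1 = 1, A_2 = 4, A_3 = 4, A_4 = 3, A_5 = 3. Minimum distance d = 1.

Enumerate all 2^4 = 16 messages m ∈ F_2^4.
For each, compute codeword c = mG in F_2^6, then tally its weight.
  m = 0000 → c = 000000, weight = 0.
  m = 1000 → c = 101111, weight = 5.
  m = 0100 → c = 010010, weight = 2.
  m = 1100 → c = 111101, weight = 5.
  m = 0010 → c = 011010, weight = 3.
  m = 1010 → c = 110101, weight = 4.
  m = 0110 → c = 001000, weight = 1.
  m = 1110 → c = 100111, weight = 4.
  m = 0001 → c = 011100, weight = 3.
  m = 1001 → c = 110011, weight = 4.
  m = 0101 → c = 001110, weight = 3.
  m = 1101 → c = 100001, weight = 2.
  m = 0011 → c = 000110, weight = 2.
  m = 1011 → c = 101001, weight = 3.
  m = 0111 → c = 010100, weight = 2.
  m = 1111 → c = 111011, weight = 5.
Tally weights:
  weight 0: 1 codewords.
  weight 1: 1 codewords.
  weight 2: 4 codewords.
  weight 3: 4 codewords.
  weight 4: 3 codewords.
  weight 5: 3 codewords.
Minimum distance d = smallest w > 0 with A_w > 0 = 1.
Sanity: Σ A_w = 16 = 2^4 = 16 ✓.


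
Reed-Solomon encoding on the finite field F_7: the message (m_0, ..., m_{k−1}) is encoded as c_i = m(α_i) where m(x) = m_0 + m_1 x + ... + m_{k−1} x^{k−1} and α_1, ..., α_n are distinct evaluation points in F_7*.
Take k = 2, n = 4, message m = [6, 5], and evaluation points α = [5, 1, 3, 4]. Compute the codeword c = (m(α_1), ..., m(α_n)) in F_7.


c = [3, 4, 0, 5]

Message polynomial: m(x) = 6 + 5·x (mod 7).
For each evaluation point α_i, compute m(α_i) mod 7:
  α_1 = 5: Horner steps 5 → 3, so m(5) = 3.
  α_2 = 1: Horner steps 5 → 4, so m(1) = 4.
  α_3 = 3: Horner steps 5 → 0, so m(3) = 0.
  α_4 = 4: Horner steps 5 → 5, so m(4) = 5.
Codeword c = [3, 4, 0, 5] ∈ F_7^4.


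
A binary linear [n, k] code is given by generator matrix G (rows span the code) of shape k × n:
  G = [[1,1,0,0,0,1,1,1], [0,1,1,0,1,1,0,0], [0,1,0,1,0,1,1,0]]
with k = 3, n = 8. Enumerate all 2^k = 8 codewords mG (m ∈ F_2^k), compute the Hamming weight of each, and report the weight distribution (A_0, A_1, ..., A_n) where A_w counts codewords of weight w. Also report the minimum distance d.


Weight distribution: A_0 = 1, A_3 = 1, A_4 = 3, A_5 = 2, A_7 = 1. Minimum distance d = 3.

Enumerate all 2^3 = 8 messages m ∈ F_2^3.
For each, compute codeword c = mG in F_2^8, then tally its weight.
  m = 000 → c = 00000000, weight = 0.
  m = 100 → c = 11000111, weight = 5.
  m = 010 → c = 01101100, weight = 4.
  m = 110 → c = 10101011, weight = 5.
  m = 001 → c = 01010110, weight = 4.
  m = 101 → c = 10010001, weight = 3.
  m = 011 → c = 00111010, weight = 4.
  m = 111 → c = 11111101, weight = 7.
Tally weights:
  weight 0: 1 codewords.
  weight 3: 1 codewords.
  weight 4: 3 codewords.
  weight 5: 2 codewords.
  weight 7: 1 codewords.
Minimum distance d = smallest w > 0 with A_w > 0 = 3.
Sanity: Σ A_w = 8 = 2^3 = 8 ✓.


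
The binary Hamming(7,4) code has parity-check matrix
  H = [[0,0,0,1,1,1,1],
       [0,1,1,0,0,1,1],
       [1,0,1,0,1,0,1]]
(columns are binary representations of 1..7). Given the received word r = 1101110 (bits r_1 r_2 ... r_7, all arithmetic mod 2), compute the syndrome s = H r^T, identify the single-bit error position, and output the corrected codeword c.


s = (1, 0, 0)^T, error position = 4, corrected codeword c = 1100110

Compute s = H r^T mod 2 one row at a time:
  s_1 = 1 + 1 + 1 + 0 = 3 ≡ 1 (mod 2).
  s_2 = 1 + 0 + 1 + 0 = 2 ≡ 0 (mod 2).
  s_3 = 1 + 0 + 1 + 0 = 2 ≡ 0 (mod 2).
s = (1, 0, 0)^T — this equals column 4 of H (binary 100), so error is at position 4.
Correct: flip bit 4 of r = 1101110 to get c = 1100110.


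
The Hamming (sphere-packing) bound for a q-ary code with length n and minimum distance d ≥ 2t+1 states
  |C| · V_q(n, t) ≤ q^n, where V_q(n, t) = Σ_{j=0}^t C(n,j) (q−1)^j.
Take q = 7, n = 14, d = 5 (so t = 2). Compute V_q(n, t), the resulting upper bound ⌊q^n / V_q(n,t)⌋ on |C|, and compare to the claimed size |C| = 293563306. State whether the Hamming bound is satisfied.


V_q(n, t) = 3361, q^n = 678223072849, Hamming bound = 201792047, |C| = 293563306 > bound (violated).

Step 1: Compute V_q(n, t) = Σ_{j=0}^2 C(n, j) (q−1)^j.
  j = 0: C(14,0)·(6)^0 = 1·1 = 1.
  j = 1: C(14,1)·(6)^1 = 14·6 = 84.
  j = 2: C(14,2)·(6)^2 = 91·36 = 3276.
  V_q(n, t) = 1 + 84 + 3276 = 3361.
Step 2: q^n = 7^14 = 678223072849.
Step 3: Hamming bound ⌊q^n / V_q(n,t)⌋ = ⌊678223072849/3361⌋ = 201792047.
Step 4: Compare |C| = 293563306 to 201792047: violated.
The claimed |C| lies above the Hamming bound, so no 7-ary code of length 14 with d ≥ 5 can have 293563306 codewords.


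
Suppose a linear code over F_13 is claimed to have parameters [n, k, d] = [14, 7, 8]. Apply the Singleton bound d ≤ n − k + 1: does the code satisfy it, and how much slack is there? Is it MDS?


Singleton RHS = n − k + 1 = 8, slack = 0, bound satisfied, MDS.

Singleton bound: d ≤ n − k + 1.
Here n = 14, k = 7, so n − k + 1 = 8.
Given d = 8, check d ≤ 8: YES.
Slack = (n − k + 1) − d = 0.
The code is MDS (slack = 0).
Description: the claimed parameters are [14, 7, 8]_13; such a code would be MDS (meets Singleton bound).


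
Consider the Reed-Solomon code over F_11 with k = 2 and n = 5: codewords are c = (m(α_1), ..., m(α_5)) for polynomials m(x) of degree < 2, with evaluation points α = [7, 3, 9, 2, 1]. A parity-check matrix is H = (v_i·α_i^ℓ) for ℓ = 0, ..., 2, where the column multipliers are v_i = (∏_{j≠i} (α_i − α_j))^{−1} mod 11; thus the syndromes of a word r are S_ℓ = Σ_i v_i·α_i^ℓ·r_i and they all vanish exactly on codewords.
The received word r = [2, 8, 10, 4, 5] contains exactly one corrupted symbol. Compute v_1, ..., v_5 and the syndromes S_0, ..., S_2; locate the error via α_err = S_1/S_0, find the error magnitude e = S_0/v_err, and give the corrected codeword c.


S = (2, 2, 2), error at position 5, error magnitude e = 5, c = [2, 8, 10, 4, 0].

Step 1: column multipliers v_i = (∏_{j≠i}(α_i − α_j))^{−1} mod 11.
  i = 1 (α = 7): (7−3)(7−9)(7−2)(7−1) = 4·(−2)·5·6 = −240 ≡ 2, so v_1 = 2^{−1} = 6 (mod 11).
  i = 2 (α = 3): (3−7)(3−9)(3−2)(3−1) = (−4)·(−6)·1·2 = 48 ≡ 4, so v_2 = 4^{−1} = 3 (mod 11).
  i = 3 (α = 9): (9−7)(9−3)(9−2)(9−1) = 2·6·7·8 = 672 ≡ 1, so v_3 = 1^{−1} = 1 (mod 11).
  i = 4 (α = 2): (2−7)(2−3)(2−9)(2−1) = (−5)·(−1)·(−7)·1 = −35 ≡ 9, so v_4 = 9^{−1} = 5 (mod 11).
  i = 5 (α = 1): (1−7)(1−3)(1−9)(1−2) = (−6)·(−2)·(−8)·(−1) = 96 ≡ 8, so v_5 = 8^{−1} = 7 (mod 11).
  v = [6, 3, 1, 5, 7].
Step 2: syndromes of r = [2, 8, 10, 4, 5] (all sums mod 11).
  S_0 = Σ v_i r_i = 6·2 + 3·8 + 1·10 + 5·4 + 7·5 = 101 ≡ 2.
  S_1 = Σ v_i α_i r_i = 6·7·2 + 3·3·8 + 1·9·10 + 5·2·4 + 7·1·5 = 321 ≡ 2.
  α_i^2 mod 11 = [5, 9, 4, 4, 1].
  S_2 = Σ v_i α_i^2 r_i = 6·5·2 + 3·9·8 + 1·4·10 + 5·4·4 + 7·1·5 = 431 ≡ 2.
  S = (2, 2, 2) ≠ 0, so r is not a codeword (an error is present).
Step 3: locate the error. For a single error e at position i, S_ℓ = v_i·e·α_i^ℓ, so α_err = S_1/S_0.
  S_0^{−1} = 2^{−1} = 6 (mod 11), so α_err = 2·6 = 12 ≡ 1 = α_5. Error position i = 5.
  Consistency check: S_2/S_1 = 2·6 = 12 ≡ 1 = α_err ✓ (single-error assumption holds).
Step 4: error magnitude e = S_0/v_5 = S_0·∏_{j≠5}(α_5 − α_j) = 2·8 = 16 ≡ 5 (mod 11).
Step 5: correct position 5: c_5 = r_5 − e = 5 − 5 ≡ 0 (mod 11). Hence c = [2, 8, 10, 4, 0].
  Check: interpolating c through the α_i gives m(x) = 7 + 4·x (degree < 2) with m(α_i) = c_i for every i, so c is indeed a codeword.


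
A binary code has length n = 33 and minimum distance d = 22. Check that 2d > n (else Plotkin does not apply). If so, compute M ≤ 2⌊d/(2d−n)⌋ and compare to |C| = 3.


Plotkin bound M ≤ 4; given |C| = 3 ≤ bound (satisfied).

Check applicability: 2d = 44, n = 33.
2d − n = 11 > 0, so Plotkin applies.
Compute d/(2d−n) = 22/11 ≈ 2.0000.
⌊d/(2d−n)⌋ = 2.
Plotkin bound: M ≤ 2·2 = 4.
Given |C| = 3, check: satisfied.
This |C| is below the Plotkin bound.


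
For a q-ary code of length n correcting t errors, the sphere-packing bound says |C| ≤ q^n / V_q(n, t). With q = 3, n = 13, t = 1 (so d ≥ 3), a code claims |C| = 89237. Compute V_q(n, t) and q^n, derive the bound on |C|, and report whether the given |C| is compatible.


V_q(n, t) = 27, q^n = 1594323, Hamming bound = 59049, |C| = 89237 > bound (violated).

Step 1: Compute V_q(n, t) = Σ_{j=0}^1 C(n, j) (q−1)^j.
  j = 0: C(13,0)·(2)^0 = 1·1 = 1.
  j = 1: C(13,1)·(2)^1 = 13·2 = 26.
  V_q(n, t) = 1 + 26 = 27.
Step 2: q^n = 3^13 = 1594323.
Step 3: Hamming bound ⌊q^n / V_q(n,t)⌋ = ⌊1594323/27⌋ = 59049.
Step 4: Compare |C| = 89237 to 59049: violated.
The claimed |C| lies above the Hamming bound, so no 3-ary code of length 13 with d ≥ 3 can have 89237 codewords.


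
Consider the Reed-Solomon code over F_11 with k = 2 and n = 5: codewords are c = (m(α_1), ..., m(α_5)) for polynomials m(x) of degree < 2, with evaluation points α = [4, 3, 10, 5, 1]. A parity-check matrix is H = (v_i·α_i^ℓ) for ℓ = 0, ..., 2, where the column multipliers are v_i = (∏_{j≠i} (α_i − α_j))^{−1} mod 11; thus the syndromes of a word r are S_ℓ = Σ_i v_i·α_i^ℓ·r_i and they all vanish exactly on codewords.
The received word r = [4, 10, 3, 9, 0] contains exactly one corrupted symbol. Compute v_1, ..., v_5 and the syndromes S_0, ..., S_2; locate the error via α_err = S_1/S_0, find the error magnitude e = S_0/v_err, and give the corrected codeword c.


S = (10, 1, 10), error at position 3, error magnitude e = 2, c = [4, 10, 1, 9, 0].

Step 1: column multipliers v_i = (∏_{j≠i}(α_i − α_j))^{−1} mod 11.
  i = 1 (α = 4): (4−3)(4−10)(4−5)(4−1) = 1·(−6)·(−1)·3 = 18 ≡ 7, so v_1 = 7^{−1} = 8 (mod 11).
  i = 2 (α = 3): (3−4)(3−10)(3−5)(3−1) = (−1)·(−7)·(−2)·2 = −28 ≡ 5, so v_2 = 5^{−1} = 9 (mod 11).
  i = 3 (α = 10): (10−4)(10−3)(10−5)(10−1) = 6·7·5·9 = 1890 ≡ 9, so v_3 = 9^{−1} = 5 (mod 11).
  i = 4 (α = 5): (5−4)(5−3)(5−10)(5−1) = 1·2·(−5)·4 = −40 ≡ 4, so v_4 = 4^{−1} = 3 (mod 11).
  i = 5 (α = 1): (1−4)(1−3)(1−10)(1−5) = (−3)·(−2)·(−9)·(−4) = 216 ≡ 7, so v_5 = 7^{−1} = 8 (mod 11).
  v = [8, 9, 5, 3, 8].
Step 2: syndromes of r = [4, 10, 3, 9, 0] (all sums mod 11).
  S_0 = Σ v_i r_i = 8·4 + 9·10 + 5·3 + 3·9 + 8·0 = 164 ≡ 10.
  S_1 = Σ v_i α_i r_i = 8·4·4 + 9·3·10 + 5·10·3 + 3·5·9 + 8·1·0 = 683 ≡ 1.
  α_i^2 mod 11 = [5, 9, 1, 3, 1].
  S_2 = Σ v_i α_i^2 r_i = 8·5·4 + 9·9·10 + 5·1·3 + 3·3·9 + 8·1·0 = 1066 ≡ 10.
  S = (10, 1, 10) ≠ 0, so r is not a codeword (an error is present).
Step 3: locate the error. For a single error e at position i, S_ℓ = v_i·e·α_i^ℓ, so α_err = S_1/S_0.
  S_0^{−1} = 10^{−1} = 10 (mod 11), so α_err = 1·10 = 10 ≡ 10 = α_3. Error position i = 3.
  Consistency check: S_2/S_1 = 10·1 = 10 ≡ 10 = α_err ✓ (single-error assumption holds).
Step 4: error magnitude e = S_0/v_3 = S_0·∏_{j≠3}(α_3 − α_j) = 10·9 = 90 ≡ 2 (mod 11).
Step 5: correct position 3: c_3 = r_3 − e = 3 − 2 ≡ 1 (mod 11). Hence c = [4, 10, 1, 9, 0].
  Check: interpolating c through the α_i gives m(x) = 6 + 5·x (degree < 2) with m(α_i) = c_i for every i, so c is indeed a codeword.


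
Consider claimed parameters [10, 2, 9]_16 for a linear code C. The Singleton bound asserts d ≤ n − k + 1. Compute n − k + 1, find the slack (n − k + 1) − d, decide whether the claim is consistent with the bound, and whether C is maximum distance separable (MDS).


Singleton RHS = n − k + 1 = 9, slack = 0, bound satisfied, MDS.

Singleton bound: d ≤ n − k + 1.
Here n = 10, k = 2, so n − k + 1 = 9.
Given d = 9, check d ≤ 9: YES.
Slack = (n − k + 1) − d = 0.
The code is MDS (slack = 0).
Description: the claimed parameters are [10, 2, 9]_16; such a code would be MDS (meets Singleton bound).


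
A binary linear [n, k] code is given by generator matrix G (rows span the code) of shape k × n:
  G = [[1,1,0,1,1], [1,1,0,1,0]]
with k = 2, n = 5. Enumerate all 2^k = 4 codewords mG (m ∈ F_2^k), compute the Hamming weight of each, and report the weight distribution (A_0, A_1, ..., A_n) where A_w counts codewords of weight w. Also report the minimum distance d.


Weight distribution: A_0 = 1, A_1 = 1, A_3 = 1, A_4 = 1. Minimum distance d = 1.

Enumerate all 2^2 = 4 messages m ∈ F_2^2.
For each, compute codeword c = mG in F_2^5, then tally its weight.
  m = 00 → c = 00000, weight = 0.
  m = 10 → c = 11011, weight = 4.
  m = 01 → c = 11010, weight = 3.
  m = 11 → c = 00001, weight = 1.
Tally weights:
  weight 0: 1 codewords.
  weight 1: 1 codewords.
  weight 3: 1 codewords.
  weight 4: 1 codewords.
Minimum distance d = smallest w > 0 with A_w > 0 = 1.
Sanity: Σ A_w = 4 = 2^2 = 4 ✓.


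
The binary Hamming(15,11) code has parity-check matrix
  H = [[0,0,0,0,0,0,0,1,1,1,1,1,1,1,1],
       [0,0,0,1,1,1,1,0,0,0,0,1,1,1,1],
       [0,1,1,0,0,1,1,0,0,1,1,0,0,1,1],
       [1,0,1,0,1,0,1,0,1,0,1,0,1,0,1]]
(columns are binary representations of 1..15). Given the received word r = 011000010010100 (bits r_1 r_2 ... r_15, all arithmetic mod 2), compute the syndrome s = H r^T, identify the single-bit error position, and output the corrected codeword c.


s = (1, 1, 1, 1)^T, error position = 15, corrected codeword c = 011000010010101

Compute s = H r^T mod 2 one row at a time:
  s_1 = 1 + 0 + 0 + 1 + 0 + 1 + 0 + 0 = 3 ≡ 1 (mod 2).
  s_2 = 0 + 0 + 0 + 0 + 0 + 1 + 0 + 0 = 1 ≡ 1 (mod 2).
  s_3 = 1 + 1 + 0 + 0 + 0 + 1 + 0 + 0 = 3 ≡ 1 (mod 2).
  s_4 = 0 + 1 + 0 + 0 + 0 + 1 + 1 + 0 = 3 ≡ 1 (mod 2).
s = (1, 1, 1, 1)^T — this equals column 15 of H (binary 1111), so error is at position 15.
Correct: flip bit 15 of r = 011000010010100 to get c = 011000010010101.


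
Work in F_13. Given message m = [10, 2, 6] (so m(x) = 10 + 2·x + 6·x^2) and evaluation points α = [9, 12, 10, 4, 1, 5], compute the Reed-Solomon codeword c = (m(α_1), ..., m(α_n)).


c = [7, 1, 6, 10, 5, 1]

Message polynomial: m(x) = 10 + 2·x + 6·x^2 (mod 13).
For each evaluation point α_i, compute m(α_i) mod 13:
  α_1 = 9: Horner steps 6 → 4 → 7, so m(9) = 7.
  α_2 = 12: Horner steps 6 → 9 → 1, so m(12) = 1.
  α_3 = 10: Horner steps 6 → 10 → 6, so m(10) = 6.
  α_4 = 4: Horner steps 6 → 0 → 10, so m(4) = 10.
  α_5 = 1: Horner steps 6 → 8 → 5, so m(1) = 5.
  α_6 = 5: Horner steps 6 → 6 → 1, so m(5) = 1.
Codeword c = [7, 1, 6, 10, 5, 1] ∈ F_13^6.


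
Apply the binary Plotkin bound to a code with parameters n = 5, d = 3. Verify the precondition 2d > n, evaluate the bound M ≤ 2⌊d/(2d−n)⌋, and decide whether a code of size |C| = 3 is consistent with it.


Plotkin bound M ≤ 6; given |C| = 3 ≤ bound (satisfied).

Check applicability: 2d = 6, n = 5.
2d − n = 1 > 0, so Plotkin applies.
Compute d/(2d−n) = 3/1 ≈ 3.0000.
⌊d/(2d−n)⌋ = 3.
Plotkin bound: M ≤ 2·3 = 6.
Given |C| = 3, check: satisfied.
This |C| is below the Plotkin bound.


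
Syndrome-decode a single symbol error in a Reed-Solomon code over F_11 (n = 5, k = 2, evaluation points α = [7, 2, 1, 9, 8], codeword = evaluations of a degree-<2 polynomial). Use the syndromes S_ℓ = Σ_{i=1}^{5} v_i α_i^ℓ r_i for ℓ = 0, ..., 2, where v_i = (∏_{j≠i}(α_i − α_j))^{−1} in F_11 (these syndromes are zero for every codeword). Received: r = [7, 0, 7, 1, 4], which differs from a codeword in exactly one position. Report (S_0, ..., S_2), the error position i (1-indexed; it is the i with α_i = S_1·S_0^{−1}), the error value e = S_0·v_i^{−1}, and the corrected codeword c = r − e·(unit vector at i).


S = (8, 8, 8), error at position 3, error magnitude e = 4, c = [7, 0, 3, 1, 4].

Step 1: column multipliers v_i = (∏_{j≠i}(α_i − α_j))^{−1} mod 11.
  i = 1 (α = 7): (7−2)(7−1)(7−9)(7−8) = 5·6·(−2)·(−1) = 60 ≡ 5, so v_1 = 5^{−1} = 9 (mod 11).
  i = 2 (α = 2): (2−7)(2−1)(2−9)(2−8) = (−5)·1·(−7)·(−6) = −210 ≡ 10, so v_2 = 10^{−1} = 10 (mod 11).
  i = 3 (α = 1): (1−7)(1−2)(1−9)(1−8) = (−6)·(−1)·(−8)·(−7) = 336 ≡ 6, so v_3 = 6^{−1} = 2 (mod 11).
  i = 4 (α = 9): (9−7)(9−2)(9−1)(9−8) = 2·7·8·1 = 112 ≡ 2, so v_4 = 2^{−1} = 6 (mod 11).
  i = 5 (α = 8): (8−7)(8−2)(8−1)(8−9) = 1·6·7·(−1) = −42 ≡ 2, so v_5 = 2^{−1} = 6 (mod 11).
  v = [9, 10, 2, 6, 6].
Step 2: syndromes of r = [7, 0, 7, 1, 4] (all sums mod 11).
  S_0 = Σ v_i r_i = 9·7 + 10·0 + 2·7 + 6·1 + 6·4 = 107 ≡ 8.
  S_1 = Σ v_i α_i r_i = 9·7·7 + 10·2·0 + 2·1·7 + 6·9·1 + 6·8·4 = 701 ≡ 8.
  α_i^2 mod 11 = [5, 4, 1, 4, 9].
  S_2 = Σ v_i α_i^2 r_i = 9·5·7 + 10·4·0 + 2·1·7 + 6·4·1 + 6·9·4 = 569 ≡ 8.
  S = (8, 8, 8) ≠ 0, so r is not a codeword (an error is present).
Step 3: locate the error. For a single error e at position i, S_ℓ = v_i·e·α_i^ℓ, so α_err = S_1/S_0.
  S_0^{−1} = 8^{−1} = 7 (mod 11), so α_err = 8·7 = 56 ≡ 1 = α_3. Error position i = 3.
  Consistency check: S_2/S_1 = 8·7 = 56 ≡ 1 = α_err ✓ (single-error assumption holds).
Step 4: error magnitude e = S_0/v_3 = S_0·∏_{j≠3}(α_3 − α_j) = 8·6 = 48 ≡ 4 (mod 11).
Step 5: correct position 3: c_3 = r_3 − e = 7 − 4 ≡ 3 (mod 11). Hence c = [7, 0, 3, 1, 4].
  Check: interpolating c through the α_i gives m(x) = 6 + 8·x (degree < 2) with m(α_i) = c_i for every i, so c is indeed a codeword.


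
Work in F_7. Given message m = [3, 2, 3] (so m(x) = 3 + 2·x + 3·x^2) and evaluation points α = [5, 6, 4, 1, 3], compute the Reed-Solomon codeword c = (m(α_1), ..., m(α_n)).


c = [4, 4, 3, 1, 1]

Message polynomial: m(x) = 3 + 2·x + 3·x^2 (mod 7).
For each evaluation point α_i, compute m(α_i) mod 7:
  α_1 = 5: Horner steps 3 → 3 → 4, so m(5) = 4.
  α_2 = 6: Horner steps 3 → 6 → 4, so m(6) = 4.
  α_3 = 4: Horner steps 3 → 0 → 3, so m(4) = 3.
  α_4 = 1: Horner steps 3 → 5 → 1, so m(1) = 1.
  α_5 = 3: Horner steps 3 → 4 → 1, so m(3) = 1.
Codeword c = [4, 4, 3, 1, 1] ∈ F_7^5.


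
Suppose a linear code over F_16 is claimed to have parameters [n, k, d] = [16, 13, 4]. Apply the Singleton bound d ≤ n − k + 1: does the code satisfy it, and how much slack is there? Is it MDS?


Singleton RHS = n − k + 1 = 4, slack = 0, bound satisfied, MDS.

Singleton bound: d ≤ n − k + 1.
Here n = 16, k = 13, so n − k + 1 = 4.
Given d = 4, check d ≤ 4: YES.
Slack = (n − k + 1) − d = 0.
The code is MDS (slack = 0).
Description: the claimed parameters are [16, 13, 4]_16; such a code would be MDS (meets Singleton bound).


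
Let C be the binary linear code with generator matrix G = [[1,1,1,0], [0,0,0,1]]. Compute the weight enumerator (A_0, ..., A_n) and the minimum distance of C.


Weight distribution: A_0 = 1, A_1 = 1, A_3 = 1, A_4 = 1. Minimum distance d = 1.

Enumerate all 2^2 = 4 messages m ∈ F_2^2.
For each, compute codeword c = mG in F_2^4, then tally its weight.
  m = 00 → c = 0000, weight = 0.
  m = 10 → c = 1110, weight = 3.
  m = 01 → c = 0001, weight = 1.
  m = 11 → c = 1111, weight = 4.
Tally weights:
  weight 0: 1 codewords.
  weight 1: 1 codewords.
  weight 3: 1 codewords.
  weight 4: 1 codewords.
Minimum distance d = smallest w > 0 with A_w > 0 = 1.
Sanity: Σ A_w = 4 = 2^2 = 4 ✓.


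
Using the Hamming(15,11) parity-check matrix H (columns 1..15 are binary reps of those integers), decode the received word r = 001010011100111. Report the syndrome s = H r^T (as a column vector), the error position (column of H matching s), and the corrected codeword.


s = (0, 0, 0, 1)^T, error position = 1, corrected codeword c = 101010011100111

Compute s = H r^T mod 2 one row at a time:
  s_1 = 1 + 1 + 1 + 0 + 0 + 1 + 1 + 1 = 6 ≡ 0 (mod 2).
  s_2 = 0 + 1 + 0 + 0 + 0 + 1 + 1 + 1 = 4 ≡ 0 (mod 2).
  s_3 = 0 + 1 + 0 + 0 + 1 + 0 + 1 + 1 = 4 ≡ 0 (mod 2).
  s_4 = 0 + 1 + 1 + 0 + 1 + 0 + 1 + 1 = 5 ≡ 1 (mod 2).
s = (0, 0, 0, 1)^T — this equals column 1 of H (binary 0001), so error is at position 1.
Correct: flip bit 1 of r = 001010011100111 to get c = 101010011100111.


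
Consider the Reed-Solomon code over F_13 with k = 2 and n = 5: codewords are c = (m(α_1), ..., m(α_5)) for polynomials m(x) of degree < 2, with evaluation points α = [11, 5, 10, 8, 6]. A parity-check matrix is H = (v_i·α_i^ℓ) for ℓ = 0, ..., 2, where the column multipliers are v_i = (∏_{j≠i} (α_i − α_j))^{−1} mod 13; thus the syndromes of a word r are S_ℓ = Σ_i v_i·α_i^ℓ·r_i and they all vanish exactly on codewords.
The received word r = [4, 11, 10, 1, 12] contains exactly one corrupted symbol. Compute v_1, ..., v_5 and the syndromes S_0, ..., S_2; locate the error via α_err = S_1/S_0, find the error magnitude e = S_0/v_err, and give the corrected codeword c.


S = (6, 8, 2), error at position 3, error magnitude e = 7, c = [4, 11, 3, 1, 12].

Step 1: column multipliers v_i = (∏_{j≠i}(α_i − α_j))^{−1} mod 13.
  i = 1 (α = 11): (11−5)(11−10)(11−8)(11−6) = 6·1·3·5 = 90 ≡ 12, so v_1 = 12^{−1} = 12 (mod 13).
  i = 2 (α = 5): (5−11)(5−10)(5−8)(5−6) = (−6)·(−5)·(−3)·(−1) = 90 ≡ 12, so v_2 = 12^{−1} = 12 (mod 13).
  i = 3 (α = 10): (10−11)(10−5)(10−8)(10−6) = (−1)·5·2·4 = −40 ≡ 12, so v_3 = 12^{−1} = 12 (mod 13).
  i = 4 (α = 8): (8−11)(8−5)(8−10)(8−6) = (−3)·3·(−2)·2 = 36 ≡ 10, so v_4 = 10^{−1} = 4 (mod 13).
  i = 5 (α = 6): (6−11)(6−5)(6−10)(6−8) = (−5)·1·(−4)·(−2) = −40 ≡ 12, so v_5 = 12^{−1} = 12 (mod 13).
  v = [12, 12, 12, 4, 12].
Step 2: syndromes of r = [4, 11, 10, 1, 12] (all sums mod 13).
  S_0 = Σ v_i r_i = 12·4 + 12·11 + 12·10 + 4·1 + 12·12 = 448 ≡ 6.
  S_1 = Σ v_i α_i r_i = 12·11·4 + 12·5·11 + 12·10·10 + 4·8·1 + 12·6·12 = 3284 ≡ 8.
  α_i^2 mod 13 = [4, 12, 9, 12, 10].
  S_2 = Σ v_i α_i^2 r_i = 12·4·4 + 12·12·11 + 12·9·10 + 4·12·1 + 12·10·12 = 4344 ≡ 2.
  S = (6, 8, 2) ≠ 0, so r is not a codeword (an error is present).
Step 3: locate the error. For a single error e at position i, S_ℓ = v_i·e·α_i^ℓ, so α_err = S_1/S_0.
  S_0^{−1} = 6^{−1} = 11 (mod 13), so α_err = 8·11 = 88 ≡ 10 = α_3. Error position i = 3.
  Consistency check: S_2/S_1 = 2·5 = 10 ≡ 10 = α_err ✓ (single-error assumption holds).
Step 4: error magnitude e = S_0/v_3 = S_0·∏_{j≠3}(α_3 − α_j) = 6·12 = 72 ≡ 7 (mod 13).
Step 5: correct position 3: c_3 = r_3 − e = 10 − 7 ≡ 3 (mod 13). Hence c = [4, 11, 3, 1, 12].
  Check: interpolating c through the α_i gives m(x) = 6 + 1·x (degree < 2) with m(α_i) = c_i for every i, so c is indeed a codeword.


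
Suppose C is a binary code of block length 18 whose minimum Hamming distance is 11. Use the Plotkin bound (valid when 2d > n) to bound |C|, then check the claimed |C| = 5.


Plotkin bound M ≤ 4; given |C| = 5 > bound (violated).

Check applicability: 2d = 22, n = 18.
2d − n = 4 > 0, so Plotkin applies.
Compute d/(2d−n) = 11/4 ≈ 2.7500.
⌊d/(2d−n)⌋ = 2.
Plotkin bound: M ≤ 2·2 = 4.
Given |C| = 5, check: VIOLATED.
This |C| is above the Plotkin bound, so no binary code with n = 18, d = 11 and 5 codewords exists.


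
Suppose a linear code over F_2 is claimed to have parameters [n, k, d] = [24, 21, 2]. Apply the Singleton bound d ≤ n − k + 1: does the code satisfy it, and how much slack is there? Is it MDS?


Singleton RHS = n − k + 1 = 4, slack = 2, bound satisfied, not MDS.

Singleton bound: d ≤ n − k + 1.
Here n = 24, k = 21, so n − k + 1 = 4.
Given d = 2, check d ≤ 4: YES.
Slack = (n − k + 1) − d = 2.
The code is NOT MDS (slack = 2 > 0).
Description: the claimed parameters are [24, 21, 2]_2; such a code would be non-MDS.


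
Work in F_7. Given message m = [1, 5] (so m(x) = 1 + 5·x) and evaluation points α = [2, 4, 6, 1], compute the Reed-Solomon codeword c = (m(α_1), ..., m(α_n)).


c = [4, 0, 3, 6]

Message polynomial: m(x) = 1 + 5·x (mod 7).
For each evaluation point α_i, compute m(α_i) mod 7:
  α_1 = 2: Horner steps 5 → 4, so m(2) = 4.
  α_2 = 4: Horner steps 5 → 0, so m(4) = 0.
  α_3 = 6: Horner steps 5 → 3, so m(6) = 3.
  α_4 = 1: Horner steps 5 → 6, so m(1) = 6.
Codeword c = [4, 0, 3, 6] ∈ F_7^4.


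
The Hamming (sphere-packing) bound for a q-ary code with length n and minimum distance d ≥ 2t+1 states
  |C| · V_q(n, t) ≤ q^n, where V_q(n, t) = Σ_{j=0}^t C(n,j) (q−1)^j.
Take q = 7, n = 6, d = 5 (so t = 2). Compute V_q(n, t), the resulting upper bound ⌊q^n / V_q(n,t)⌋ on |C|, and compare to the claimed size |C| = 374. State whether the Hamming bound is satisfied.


V_q(n, t) = 577, q^n = 117649, Hamming bound = 203, |C| = 374 > bound (violated).

Step 1: Compute V_q(n, t) = Σ_{j=0}^2 C(n, j) (q−1)^j.
  j = 0: C(6,0)·(6)^0 = 1·1 = 1.
  j = 1: C(6,1)·(6)^1 = 6·6 = 36.
  j = 2: C(6,2)·(6)^2 = 15·36 = 540.
  V_q(n, t) = 1 + 36 + 540 = 577.
Step 2: q^n = 7^6 = 117649.
Step 3: Hamming bound ⌊q^n / V_q(n,t)⌋ = ⌊117649/577⌋ = 203.
Step 4: Compare |C| = 374 to 203: violated.
The claimed |C| lies above the Hamming bound, so no 7-ary code of length 6 with d ≥ 5 can have 374 codewords.


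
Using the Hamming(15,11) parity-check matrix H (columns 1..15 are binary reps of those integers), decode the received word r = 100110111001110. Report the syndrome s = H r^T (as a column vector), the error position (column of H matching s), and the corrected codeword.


s = (1, 0, 0, 1)^T, error position = 9, corrected codeword c = 100110110001110

Compute s = H r^T mod 2 one row at a time:
  s_1 = 1 + 1 + 0 + 0 + 1 + 1 + 1 + 0 = 5 ≡ 1 (mod 2).
  s_2 = 1 + 1 + 0 + 1 + 1 + 1 + 1 + 0 = 6 ≡ 0 (mod 2).
  s_3 = 0 + 0 + 0 + 1 + 0 + 0 + 1 + 0 = 2 ≡ 0 (mod 2).
  s_4 = 1 + 0 + 1 + 1 + 1 + 0 + 1 + 0 = 5 ≡ 1 (mod 2).
s = (1, 0, 0, 1)^T — this equals column 9 of H (binary 1001), so error is at position 9.
Correct: flip bit 9 of r = 100110111001110 to get c = 100110110001110.


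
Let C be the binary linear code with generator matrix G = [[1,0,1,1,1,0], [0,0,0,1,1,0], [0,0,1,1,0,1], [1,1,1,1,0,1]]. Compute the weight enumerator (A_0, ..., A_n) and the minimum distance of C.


Weight distribution: A_0 = 1, A_2 = 4, A_3 = 6, A_4 = 3, A_5 = 2. Minimum distance d = 2.

Enumerate all 2^4 = 16 messages m ∈ F_2^4.
For each, compute codeword c = mG in F_2^6, then tally its weight.
  m = 0000 → c = 000000, weight = 0.
  m = 1000 → c = 101110, weight = 4.
  m = 0100 → c = 000110, weight = 2.
  m = 1100 → c = 101000, weight = 2.
  m = 0010 → c = 001101, weight = 3.
  m = 1010 → c = 100011, weight = 3.
  m = 0110 → c = 001011, weight = 3.
  m = 1110 → c = 100101, weight = 3.
  m = 0001 → c = 111101, weight = 5.
  m = 1001 → c = 010011, weight = 3.
  m = 0101 → c = 111011, weight = 5.
  m = 1101 → c = 010101, weight = 3.
  m = 0011 → c = 110000, weight = 2.
  m = 1011 → c = 011110, weight = 4.
  m = 0111 → c = 110110, weight = 4.
  m = 1111 → c = 011000, weight = 2.
Tally weights:
  weight 0: 1 codewords.
  weight 2: 4 codewords.
  weight 3: 6 codewords.
  weight 4: 3 codewords.
  weight 5: 2 codewords.
Minimum distance d = smallest w > 0 with A_w > 0 = 2.
Sanity: Σ A_w = 16 = 2^4 = 16 ✓.


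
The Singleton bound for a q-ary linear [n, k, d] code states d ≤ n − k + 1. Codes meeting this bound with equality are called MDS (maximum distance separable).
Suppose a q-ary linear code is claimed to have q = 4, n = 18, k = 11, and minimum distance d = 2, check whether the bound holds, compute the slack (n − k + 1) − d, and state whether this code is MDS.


Singleton RHS = n − k + 1 = 8, slack = 6, bound satisfied, not MDS.

Singleton bound: d ≤ n − k + 1.
Here n = 18, k = 11, so n − k + 1 = 8.
Given d = 2, check d ≤ 8: YES.
Slack = (n − k + 1) − d = 6.
The code is NOT MDS (slack = 6 > 0).
Description: the claimed parameters are [18, 11, 2]_4; such a code would be non-MDS.


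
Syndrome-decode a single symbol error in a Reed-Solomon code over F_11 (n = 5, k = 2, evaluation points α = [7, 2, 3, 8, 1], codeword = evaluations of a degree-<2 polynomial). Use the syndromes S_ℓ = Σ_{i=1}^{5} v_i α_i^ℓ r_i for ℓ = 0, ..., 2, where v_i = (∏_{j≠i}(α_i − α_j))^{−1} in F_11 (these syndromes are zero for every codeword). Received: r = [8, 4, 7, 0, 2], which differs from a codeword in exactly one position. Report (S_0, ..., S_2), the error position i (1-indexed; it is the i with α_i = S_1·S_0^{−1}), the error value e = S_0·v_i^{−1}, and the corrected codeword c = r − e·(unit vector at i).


S = (8, 8, 8), error at position 5, error magnitude e = 1, c = [8, 4, 7, 0, 1].

Step 1: column multipliers v_i = (∏_{j≠i}(α_i − α_j))^{−1} mod 11.
  i = 1 (α = 7): (7−2)(7−3)(7−8)(7−1) = 5·4·(−1)·6 = −120 ≡ 1, so v_1 = 1^{−1} = 1 (mod 11).
  i = 2 (α = 2): (2−7)(2−3)(2−8)(2−1) = (−5)·(−1)·(−6)·1 = −30 ≡ 3, so v_2 = 3^{−1} = 4 (mod 11).
  i = 3 (α = 3): (3−7)(3−2)(3−8)(3−1) = (−4)·1·(−5)·2 = 40 ≡ 7, so v_3 = 7^{−1} = 8 (mod 11).
  i = 4 (α = 8): (8−7)(8−2)(8−3)(8−1) = 1·6·5·7 = 210 ≡ 1, so v_4 = 1^{−1} = 1 (mod 11).
  i = 5 (α = 1): (1−7)(1−2)(1−3)(1−8) = (−6)·(−1)·(−2)·(−7) = 84 ≡ 7, so v_5 = 7^{−1} = 8 (mod 11).
  v = [1, 4, 8, 1, 8].
Step 2: syndromes of r = [8, 4, 7, 0, 2] (all sums mod 11).
  S_0 = Σ v_i r_i = 1·8 + 4·4 + 8·7 + 1·0 + 8·2 = 96 ≡ 8.
  S_1 = Σ v_i α_i r_i = 1·7·8 + 4·2·4 + 8·3·7 + 1·8·0 + 8·1·2 = 272 ≡ 8.
  α_i^2 mod 11 = [5, 4, 9, 9, 1].
  S_2 = Σ v_i α_i^2 r_i = 1·5·8 + 4·4·4 + 8·9·7 + 1·9·0 + 8·1·2 = 624 ≡ 8.
  S = (8, 8, 8) ≠ 0, so r is not a codeword (an error is present).
Step 3: locate the error. For a single error e at position i, S_ℓ = v_i·e·α_i^ℓ, so α_err = S_1/S_0.
  S_0^{−1} = 8^{−1} = 7 (mod 11), so α_err = 8·7 = 56 ≡ 1 = α_5. Error position i = 5.
  Consistency check: S_2/S_1 = 8·7 = 56 ≡ 1 = α_err ✓ (single-error assumption holds).
Step 4: error magnitude e = S_0/v_5 = S_0·∏_{j≠5}(α_5 − α_j) = 8·7 = 56 ≡ 1 (mod 11).
Step 5: correct position 5: c_5 = r_5 − e = 2 − 1 ≡ 1 (mod 11). Hence c = [8, 4, 7, 0, 1].
  Check: interpolating c through the α_i gives m(x) = 9 + 3·x (degree < 2) with m(α_i) = c_i for every i, so c is indeed a codeword.
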